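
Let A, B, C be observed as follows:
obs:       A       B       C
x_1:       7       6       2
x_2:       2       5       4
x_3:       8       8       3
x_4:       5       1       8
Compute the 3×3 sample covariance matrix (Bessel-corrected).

Step 1 — column means:
  mean(A) = (7 + 2 + 8 + 5) / 4 = 22/4 = 5.5
  mean(B) = (6 + 5 + 8 + 1) / 4 = 20/4 = 5
  mean(C) = (2 + 4 + 3 + 8) / 4 = 17/4 = 4.25

Step 2 — sample covariance S[i,j] = (1/(n-1)) · Σ_k (x_{k,i} - mean_i) · (x_{k,j} - mean_j), with n-1 = 3.
  S[A,A] = ((1.5)·(1.5) + (-3.5)·(-3.5) + (2.5)·(2.5) + (-0.5)·(-0.5)) / 3 = 21/3 = 7
  S[A,B] = ((1.5)·(1) + (-3.5)·(0) + (2.5)·(3) + (-0.5)·(-4)) / 3 = 11/3 = 3.6667
  S[A,C] = ((1.5)·(-2.25) + (-3.5)·(-0.25) + (2.5)·(-1.25) + (-0.5)·(3.75)) / 3 = -7.5/3 = -2.5
  S[B,B] = ((1)·(1) + (0)·(0) + (3)·(3) + (-4)·(-4)) / 3 = 26/3 = 8.6667
  S[B,C] = ((1)·(-2.25) + (0)·(-0.25) + (3)·(-1.25) + (-4)·(3.75)) / 3 = -21/3 = -7
  S[C,C] = ((-2.25)·(-2.25) + (-0.25)·(-0.25) + (-1.25)·(-1.25) + (3.75)·(3.75)) / 3 = 20.75/3 = 6.9167

S is symmetric (S[j,i] = S[i,j]). Assembling:

S = [[7, 3.6667, -2.5],
 [3.6667, 8.6667, -7],
 [-2.5, -7, 6.9167]]


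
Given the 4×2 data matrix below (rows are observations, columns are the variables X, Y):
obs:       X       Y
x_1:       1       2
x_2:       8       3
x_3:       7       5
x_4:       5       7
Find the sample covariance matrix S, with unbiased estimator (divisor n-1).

Step 1 — column means:
  mean(X) = (1 + 8 + 7 + 5) / 4 = 21/4 = 5.25
  mean(Y) = (2 + 3 + 5 + 7) / 4 = 17/4 = 4.25

Step 2 — sample covariance S[i,j] = (1/(n-1)) · Σ_k (x_{k,i} - mean_i) · (x_{k,j} - mean_j), with n-1 = 3.
  S[X,X] = ((-4.25)·(-4.25) + (2.75)·(2.75) + (1.75)·(1.75) + (-0.25)·(-0.25)) / 3 = 28.75/3 = 9.5833
  S[X,Y] = ((-4.25)·(-2.25) + (2.75)·(-1.25) + (1.75)·(0.75) + (-0.25)·(2.75)) / 3 = 6.75/3 = 2.25
  S[Y,Y] = ((-2.25)·(-2.25) + (-1.25)·(-1.25) + (0.75)·(0.75) + (2.75)·(2.75)) / 3 = 14.75/3 = 4.9167

S is symmetric (S[j,i] = S[i,j]). Assembling:

S = [[9.5833, 2.25],
 [2.25, 4.9167]]


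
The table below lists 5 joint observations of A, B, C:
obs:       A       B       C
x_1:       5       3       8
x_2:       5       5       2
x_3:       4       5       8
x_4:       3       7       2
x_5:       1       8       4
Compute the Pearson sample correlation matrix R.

Step 1 — column means:
  mean(A) = (5 + 5 + 4 + 3 + 1) / 5 = 18/5 = 3.6
  mean(B) = (3 + 5 + 5 + 7 + 8) / 5 = 28/5 = 5.6
  mean(C) = (8 + 2 + 8 + 2 + 4) / 5 = 24/5 = 4.8

Step 2 — sample variances and covariances s[i,j] = (1/(n-1)) · Σ_k (x_{k,i} - mean_i) · (x_{k,j} - mean_j), with n-1 = 4:
  s[A,A] = ((1.4)·(1.4) + (1.4)·(1.4) + (0.4)·(0.4) + (-0.6)·(-0.6) + (-2.6)·(-2.6)) / 4 = 11.2/4 = 2.8
  s[A,B] = ((1.4)·(-2.6) + (1.4)·(-0.6) + (0.4)·(-0.6) + (-0.6)·(1.4) + (-2.6)·(2.4)) / 4 = -11.8/4 = -2.95
  s[A,C] = ((1.4)·(3.2) + (1.4)·(-2.8) + (0.4)·(3.2) + (-0.6)·(-2.8) + (-2.6)·(-0.8)) / 4 = 5.6/4 = 1.4
  s[B,B] = ((-2.6)·(-2.6) + (-0.6)·(-0.6) + (-0.6)·(-0.6) + (1.4)·(1.4) + (2.4)·(2.4)) / 4 = 15.2/4 = 3.8
  s[B,C] = ((-2.6)·(3.2) + (-0.6)·(-2.8) + (-0.6)·(3.2) + (1.4)·(-2.8) + (2.4)·(-0.8)) / 4 = -14.4/4 = -3.6
  s[C,C] = ((3.2)·(3.2) + (-2.8)·(-2.8) + (3.2)·(3.2) + (-2.8)·(-2.8) + (-0.8)·(-0.8)) / 4 = 36.8/4 = 9.2
  Sample standard deviations s_i = √(s[i,i]):
  s(A) = √(2.8) = 1.6733
  s(B) = √(3.8) = 1.9494
  s(C) = √(9.2) = 3.0332

Step 3 — r_{ij} = s_{ij} / (s_i · s_j):
  r[A,A] = 1 (diagonal).
  r[A,B] = -2.95 / (1.6733 · 1.9494) = -2.95 / 3.2619 = -0.9044
  r[A,C] = 1.4 / (1.6733 · 3.0332) = 1.4 / 5.0754 = 0.2758
  r[B,B] = 1 (diagonal).
  r[B,C] = -3.6 / (1.9494 · 3.0332) = -3.6 / 5.9127 = -0.6089
  r[C,C] = 1 (diagonal).

R is symmetric with unit diagonal. Assembling:

R = [[1, -0.9044, 0.2758],
 [-0.9044, 1, -0.6089],
 [0.2758, -0.6089, 1]]


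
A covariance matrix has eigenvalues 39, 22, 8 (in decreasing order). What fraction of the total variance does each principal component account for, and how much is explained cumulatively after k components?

Step 1 — total variance = trace(Sigma) = Σ λ_i = 39 + 22 + 8 = 69.

Step 2 — fraction explained by component i = λ_i / Σ λ:
  PC1: 39/69 = 0.5652
  PC2: 22/69 = 0.3188
  PC3: 8/69 = 0.1159

Step 3 — cumulative fraction after k components = (λ_1 + ... + λ_k) / Σ λ:
  k = 1: 39/69 = 0.5652
  k = 2: (39 + 22)/69 = 61/69 = 0.8841
  k = 3: (39 + 22 + 8)/69 = 69/69 = 1

Summary (fraction, with percent):

explained: PC1 0.5652 (56.52%), PC2 0.3188 (31.88%), PC3 0.1159 (11.59%);  cumulative: 0.5652, 0.8841, 1


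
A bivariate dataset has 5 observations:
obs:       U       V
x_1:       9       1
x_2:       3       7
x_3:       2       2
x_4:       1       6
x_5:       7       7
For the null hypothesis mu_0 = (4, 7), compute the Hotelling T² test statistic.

Step 1 — sample mean vector:
  mean(U) = (9 + 3 + 2 + 1 + 7) / 5 = 22/5 = 4.4
  mean(V) = (1 + 7 + 2 + 6 + 7) / 5 = 23/5 = 4.6
  x̄ = (4.4, 4.6),  deviation x̄ - mu_0 = (4.4, 4.6) - (4, 7) = (0.4, -2.4).

Step 2 — sample covariance matrix, S[i,j] = (1/(n-1)) · Σ_k (x_{k,i} - mean_i) · (x_{k,j} - mean_j), divisor n-1 = 4:
  S[U,U] = ((4.6)·(4.6) + (-1.4)·(-1.4) + (-2.4)·(-2.4) + (-3.4)·(-3.4) + (2.6)·(2.6)) / 4 = 47.2/4 = 11.8
  S[U,V] = ((4.6)·(-3.6) + (-1.4)·(2.4) + (-2.4)·(-2.6) + (-3.4)·(1.4) + (2.6)·(2.4)) / 4 = -12.2/4 = -3.05
  S[V,V] = ((-3.6)·(-3.6) + (2.4)·(2.4) + (-2.6)·(-2.6) + (1.4)·(1.4) + (2.4)·(2.4)) / 4 = 33.2/4 = 8.3
  S = [[11.8, -3.05],
 [-3.05, 8.3]].

Step 3 — invert S. det(S) = 11.8·8.3 - (-3.05)² = 88.6375.
  S^{-1} = (1/det) · [[d, -b], [-b, a]] = [[0.0936, 0.0344],
 [0.0344, 0.1331]].

Step 4 — quadratic form (x̄ - mu_0)^T · S^{-1} · (x̄ - mu_0):
  S^{-1} · (x̄ - mu_0) = (-0.0451, -0.3057),
  (x̄ - mu_0)^T · [...] = (0.4)·(-0.0451) + (-2.4)·(-0.3057) = 0.7157.

Step 5 — scale by n: T² = 5 · 0.7157 = 3.5786.

T² ≈ 3.5786


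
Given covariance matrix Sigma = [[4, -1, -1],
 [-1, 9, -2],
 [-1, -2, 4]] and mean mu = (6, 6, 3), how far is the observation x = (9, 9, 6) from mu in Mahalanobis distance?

Step 1 — centre the observation: (x - mu) = (3, 3, 3).

Step 2 — invert Sigma (cofactor / det for 3×3, or solve directly):
  Sigma^{-1} = [[0.2883, 0.0541, 0.0991],
 [0.0541, 0.1351, 0.0811],
 [0.0991, 0.0811, 0.3153]].

Step 3 — form the quadratic (x - mu)^T · Sigma^{-1} · (x - mu):
  Sigma^{-1} · (x - mu) = (1.3243, 0.8108, 1.4865).
  (x - mu)^T · [Sigma^{-1} · (x - mu)] = (3)·(1.3243) + (3)·(0.8108) + (3)·(1.4865) = 10.8649.

Step 4 — take square root: d = √(10.8649) ≈ 3.2962.

d(x, mu) = √(10.8649) ≈ 3.2962


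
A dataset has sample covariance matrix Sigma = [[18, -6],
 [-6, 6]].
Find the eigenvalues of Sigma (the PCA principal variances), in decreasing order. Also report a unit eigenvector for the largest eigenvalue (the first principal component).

Step 1 — characteristic polynomial of 2×2 Sigma:
  det(Sigma - λI) = λ² - trace · λ + det = 0.
  trace = 18 + 6 = 24, det = 18·6 - (-6)² = 72.
Step 2 — discriminant:
  Δ = trace² - 4·det = 576 - 288 = 288.
Step 3 — eigenvalues:
  λ = (trace ± √Δ)/2 = (24 ± 16.9706)/2,
  λ_1 = 20.4853,  λ_2 = 3.5147.

Step 4 — unit eigenvector for λ_1: solve (Sigma - λ_1 I)v = 0. First row:
  (18 - 20.4853)·v_x + (-6)·v_y = 0, i.e. (-2.4853)·v_x + (-6)·v_y = 0,
  so v ∝ (b, λ_1 - a) = (-6, 2.4853); multiply by -1 so the first entry is positive: u = (6, -2.4853).
  ||u|| = √((6)² + (-2.4853)²) = √(42.1766) ≈ 6.4944,
  v_1 = u/||u|| ≈ (0.9239, -0.3827) (||v_1|| = 1).

λ_1 = 20.4853,  λ_2 = 3.5147;  v_1 ≈ (0.9239, -0.3827)


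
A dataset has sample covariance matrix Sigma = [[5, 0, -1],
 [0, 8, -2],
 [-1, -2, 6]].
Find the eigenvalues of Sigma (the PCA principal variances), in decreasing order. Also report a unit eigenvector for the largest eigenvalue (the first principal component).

Step 1 — characteristic polynomial p(λ) = det(λI - Sigma) = λ³ - tr·λ² + c_1·λ - det, where tr = trace, c_1 = sum of the principal 2×2 minors, det = det(Sigma):
  tr = 5 + 8 + 6 = 19,
  c_1 = (5·8 - (0)²) + (5·6 - (-1)²) + (8·6 - (-2)²) = 40 + 29 + 44 = 113,
  det = 5·(8·6 - (-2)²) - (0)·((0)·6 - (-2)·(-1)) + (-1)·((0)·(-2) - 8·(-1)) = 5·(44) - (0)·(-2) + (-1)·(8) = 212.
  So p(λ) = λ³ - 19λ² + 113λ - 212.
Step 2 — look for an integer root (rational root theorem: any rational root is an integer divisor of 212). Testing λ = 4:
  p(4) = 64 - 304 + 452 - 212 = 0  ✓
  Dividing out (λ - 4): p(λ) = (λ - 4)(λ² - 15λ + 53).
Step 3 — remaining eigenvalues from the quadratic λ² - 15λ + 53 = 0:
  Δ = 15² - 4·53 = 225 - 212 = 13,  λ = (15 ± √13)/2 = (15 ± 3.6056)/2 ≈ 9.3028 or 5.6972.
  Sorted: λ_1 = 9.3028,  λ_2 = 5.6972,  λ_3 = 4  (check: sum = 19 = tr ✓).

Step 4 — unit eigenvector for λ_1 ≈ 9.3028: v spans the null space of (Sigma - λ_1 I), whose rows are
  r_1 = (-4.3028, 0, -1),  r_2 = (0, -1.3028, -2),  r_3 = (-1, -2, -3.3028).
  v is orthogonal to every row, so take v ∝ r_1 × r_2 = ((0)·(-2) - (-1)·(-1.3028), (-1)·(0) - (-4.3028)·(-2), (-4.3028)·(-1.3028) - (0)·(0)) ≈ (-1.3028, -8.6056, 5.6056).
  Rescale (multiply by -1 so the first nonzero entry is positive): u = (1.3028, 8.6056, -5.6056).
  ||u|| = √((1.3028)² + (8.6056)² + (-5.6056)²) = √(107.1749) ≈ 10.3525,  v_1 = u/||u|| ≈ (0.1258, 0.8313, -0.5415) (||v_1|| = 1).

λ_1 = 9.3028,  λ_2 = 5.6972,  λ_3 = 4;  v_1 ≈ (0.1258, 0.8313, -0.5415)


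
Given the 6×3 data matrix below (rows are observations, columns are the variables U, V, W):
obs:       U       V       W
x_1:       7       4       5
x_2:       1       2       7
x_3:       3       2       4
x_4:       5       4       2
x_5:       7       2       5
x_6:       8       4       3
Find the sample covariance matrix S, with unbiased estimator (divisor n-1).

Step 1 — column means:
  mean(U) = (7 + 1 + 3 + 5 + 7 + 8) / 6 = 31/6 = 5.1667
  mean(V) = (4 + 2 + 2 + 4 + 2 + 4) / 6 = 18/6 = 3
  mean(W) = (5 + 7 + 4 + 2 + 5 + 3) / 6 = 26/6 = 4.3333

Step 2 — sample covariance S[i,j] = (1/(n-1)) · Σ_k (x_{k,i} - mean_i) · (x_{k,j} - mean_j), with n-1 = 5.
  S[U,U] = ((1.8333)·(1.8333) + (-4.1667)·(-4.1667) + (-2.1667)·(-2.1667) + (-0.1667)·(-0.1667) + (1.8333)·(1.8333) + (2.8333)·(2.8333)) / 5 = 36.8333/5 = 7.3667
  S[U,V] = ((1.8333)·(1) + (-4.1667)·(-1) + (-2.1667)·(-1) + (-0.1667)·(1) + (1.8333)·(-1) + (2.8333)·(1)) / 5 = 9/5 = 1.8
  S[U,W] = ((1.8333)·(0.6667) + (-4.1667)·(2.6667) + (-2.1667)·(-0.3333) + (-0.1667)·(-2.3333) + (1.8333)·(0.6667) + (2.8333)·(-1.3333)) / 5 = -11.3333/5 = -2.2667
  S[V,V] = ((1)·(1) + (-1)·(-1) + (-1)·(-1) + (1)·(1) + (-1)·(-1) + (1)·(1)) / 5 = 6/5 = 1.2
  S[V,W] = ((1)·(0.6667) + (-1)·(2.6667) + (-1)·(-0.3333) + (1)·(-2.3333) + (-1)·(0.6667) + (1)·(-1.3333)) / 5 = -6/5 = -1.2
  S[W,W] = ((0.6667)·(0.6667) + (2.6667)·(2.6667) + (-0.3333)·(-0.3333) + (-2.3333)·(-2.3333) + (0.6667)·(0.6667) + (-1.3333)·(-1.3333)) / 5 = 15.3333/5 = 3.0667

S is symmetric (S[j,i] = S[i,j]). Assembling:

S = [[7.3667, 1.8, -2.2667],
 [1.8, 1.2, -1.2],
 [-2.2667, -1.2, 3.0667]]


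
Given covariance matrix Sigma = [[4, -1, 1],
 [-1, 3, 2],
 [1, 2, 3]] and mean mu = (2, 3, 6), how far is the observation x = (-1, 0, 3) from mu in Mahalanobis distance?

Step 1 — centre the observation: (x - mu) = (-3, -3, -3).

Step 2 — invert Sigma (cofactor / det for 3×3, or solve directly):
  Sigma^{-1} = [[0.5, 0.5, -0.5],
 [0.5, 1.1, -0.9],
 [-0.5, -0.9, 1.1]].

Step 3 — form the quadratic (x - mu)^T · Sigma^{-1} · (x - mu):
  Sigma^{-1} · (x - mu) = (-1.5, -2.1, 0.9).
  (x - mu)^T · [Sigma^{-1} · (x - mu)] = (-3)·(-1.5) + (-3)·(-2.1) + (-3)·(0.9) = 8.1.

Step 4 — take square root: d = √(8.1) ≈ 2.846.

d(x, mu) = √(8.1) ≈ 2.846


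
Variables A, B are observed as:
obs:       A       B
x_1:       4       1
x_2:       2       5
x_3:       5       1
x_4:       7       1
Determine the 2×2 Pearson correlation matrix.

Step 1 — column means:
  mean(A) = (4 + 2 + 5 + 7) / 4 = 18/4 = 4.5
  mean(B) = (1 + 5 + 1 + 1) / 4 = 8/4 = 2

Step 2 — sample variances and covariances s[i,j] = (1/(n-1)) · Σ_k (x_{k,i} - mean_i) · (x_{k,j} - mean_j), with n-1 = 3:
  s[A,A] = ((-0.5)·(-0.5) + (-2.5)·(-2.5) + (0.5)·(0.5) + (2.5)·(2.5)) / 3 = 13/3 = 4.3333
  s[A,B] = ((-0.5)·(-1) + (-2.5)·(3) + (0.5)·(-1) + (2.5)·(-1)) / 3 = -10/3 = -3.3333
  s[B,B] = ((-1)·(-1) + (3)·(3) + (-1)·(-1) + (-1)·(-1)) / 3 = 12/3 = 4
  Sample standard deviations s_i = √(s[i,i]):
  s(A) = √(4.3333) = 2.0817
  s(B) = √(4) = 2

Step 3 — r_{ij} = s_{ij} / (s_i · s_j):
  r[A,A] = 1 (diagonal).
  r[A,B] = -3.3333 / (2.0817 · 2) = -3.3333 / 4.1633 = -0.8006
  r[B,B] = 1 (diagonal).

R is symmetric with unit diagonal. Assembling:

R = [[1, -0.8006],
 [-0.8006, 1]]


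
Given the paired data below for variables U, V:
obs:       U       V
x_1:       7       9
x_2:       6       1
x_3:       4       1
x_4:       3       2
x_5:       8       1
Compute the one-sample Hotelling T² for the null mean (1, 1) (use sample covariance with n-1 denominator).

Step 1 — sample mean vector:
  mean(U) = (7 + 6 + 4 + 3 + 8) / 5 = 28/5 = 5.6
  mean(V) = (9 + 1 + 1 + 2 + 1) / 5 = 14/5 = 2.8
  x̄ = (5.6, 2.8),  deviation x̄ - mu_0 = (5.6, 2.8) - (1, 1) = (4.6, 1.8).

Step 2 — sample covariance matrix, S[i,j] = (1/(n-1)) · Σ_k (x_{k,i} - mean_i) · (x_{k,j} - mean_j), divisor n-1 = 4:
  S[U,U] = ((1.4)·(1.4) + (0.4)·(0.4) + (-1.6)·(-1.6) + (-2.6)·(-2.6) + (2.4)·(2.4)) / 4 = 17.2/4 = 4.3
  S[U,V] = ((1.4)·(6.2) + (0.4)·(-1.8) + (-1.6)·(-1.8) + (-2.6)·(-0.8) + (2.4)·(-1.8)) / 4 = 8.6/4 = 2.15
  S[V,V] = ((6.2)·(6.2) + (-1.8)·(-1.8) + (-1.8)·(-1.8) + (-0.8)·(-0.8) + (-1.8)·(-1.8)) / 4 = 48.8/4 = 12.2
  S = [[4.3, 2.15],
 [2.15, 12.2]].

Step 3 — invert S. det(S) = 4.3·12.2 - (2.15)² = 47.8375.
  S^{-1} = (1/det) · [[d, -b], [-b, a]] = [[0.255, -0.0449],
 [-0.0449, 0.0899]].

Step 4 — quadratic form (x̄ - mu_0)^T · S^{-1} · (x̄ - mu_0):
  S^{-1} · (x̄ - mu_0) = (1.0922, -0.0449),
  (x̄ - mu_0)^T · [...] = (4.6)·(1.0922) + (1.8)·(-0.0449) = 4.9434.

Step 5 — scale by n: T² = 5 · 4.9434 = 24.717.

T² ≈ 24.717


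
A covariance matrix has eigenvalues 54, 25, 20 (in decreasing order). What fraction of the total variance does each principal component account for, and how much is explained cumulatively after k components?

Step 1 — total variance = trace(Sigma) = Σ λ_i = 54 + 25 + 20 = 99.

Step 2 — fraction explained by component i = λ_i / Σ λ:
  PC1: 54/99 = 0.5455
  PC2: 25/99 = 0.2525
  PC3: 20/99 = 0.202

Step 3 — cumulative fraction after k components = (λ_1 + ... + λ_k) / Σ λ:
  k = 1: 54/99 = 0.5455
  k = 2: (54 + 25)/99 = 79/99 = 0.798
  k = 3: (54 + 25 + 20)/99 = 99/99 = 1

Summary (fraction, with percent):

explained: PC1 0.5455 (54.55%), PC2 0.2525 (25.25%), PC3 0.202 (20.2%);  cumulative: 0.5455, 0.798, 1


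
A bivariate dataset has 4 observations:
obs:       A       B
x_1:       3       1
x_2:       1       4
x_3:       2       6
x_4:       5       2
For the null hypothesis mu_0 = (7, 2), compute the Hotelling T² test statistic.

Step 1 — sample mean vector:
  mean(A) = (3 + 1 + 2 + 5) / 4 = 11/4 = 2.75
  mean(B) = (1 + 4 + 6 + 2) / 4 = 13/4 = 3.25
  x̄ = (2.75, 3.25),  deviation x̄ - mu_0 = (2.75, 3.25) - (7, 2) = (-4.25, 1.25).

Step 2 — sample covariance matrix, S[i,j] = (1/(n-1)) · Σ_k (x_{k,i} - mean_i) · (x_{k,j} - mean_j), divisor n-1 = 3:
  S[A,A] = ((0.25)·(0.25) + (-1.75)·(-1.75) + (-0.75)·(-0.75) + (2.25)·(2.25)) / 3 = 8.75/3 = 2.9167
  S[A,B] = ((0.25)·(-2.25) + (-1.75)·(0.75) + (-0.75)·(2.75) + (2.25)·(-1.25)) / 3 = -6.75/3 = -2.25
  S[B,B] = ((-2.25)·(-2.25) + (0.75)·(0.75) + (2.75)·(2.75) + (-1.25)·(-1.25)) / 3 = 14.75/3 = 4.9167
  S = [[2.9167, -2.25],
 [-2.25, 4.9167]].

Step 3 — invert S. det(S) = 2.9167·4.9167 - (-2.25)² = 9.2778.
  S^{-1} = (1/det) · [[d, -b], [-b, a]] = [[0.5299, 0.2425],
 [0.2425, 0.3144]].

Step 4 — quadratic form (x̄ - mu_0)^T · S^{-1} · (x̄ - mu_0):
  S^{-1} · (x̄ - mu_0) = (-1.9491, -0.6377),
  (x̄ - mu_0)^T · [...] = (-4.25)·(-1.9491) + (1.25)·(-0.6377) = 7.4865.

Step 5 — scale by n: T² = 4 · 7.4865 = 29.9461.

T² ≈ 29.9461


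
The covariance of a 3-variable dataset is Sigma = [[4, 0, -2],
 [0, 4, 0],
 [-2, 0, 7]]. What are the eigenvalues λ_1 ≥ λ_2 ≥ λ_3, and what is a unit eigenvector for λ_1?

Step 1 — characteristic polynomial p(λ) = det(λI - Sigma) = λ³ - tr·λ² + c_1·λ - det, where tr = trace, c_1 = sum of the principal 2×2 minors, det = det(Sigma):
  tr = 4 + 4 + 7 = 15,
  c_1 = (4·4 - (0)²) + (4·7 - (-2)²) + (4·7 - (0)²) = 16 + 24 + 28 = 68,
  det = 4·(4·7 - (0)²) - (0)·((0)·7 - (0)·(-2)) + (-2)·((0)·(0) - 4·(-2)) = 4·(28) - (0)·(0) + (-2)·(8) = 96.
  So p(λ) = λ³ - 15λ² + 68λ - 96.
Step 2 — look for an integer root (rational root theorem: any rational root is an integer divisor of 96). Testing λ = 3:
  p(3) = 27 - 135 + 204 - 96 = 0  ✓
  Dividing out (λ - 3): p(λ) = (λ - 3)(λ² - 12λ + 32).
Step 3 — remaining eigenvalues from the quadratic λ² - 12λ + 32 = 0:
  Δ = 12² - 4·32 = 144 - 128 = 16,  λ = (12 ± √16)/2 = (12 ± 4)/2 = 8 or 4.
  Sorted: λ_1 = 8,  λ_2 = 4,  λ_3 = 3  (check: sum = 15 = tr ✓).

Step 4 — unit eigenvector for λ_1 = 8: v spans the null space of (Sigma - λ_1 I), whose rows are
  r_1 = (-4, 0, -2),  r_2 = (0, -4, 0),  r_3 = (-2, 0, -1).
  v is orthogonal to every row, so take v ∝ r_1 × r_2 = ((0)·(0) - (-2)·(-4), (-2)·(0) - (-4)·(0), (-4)·(-4) - (0)·(0)) = (-8, 0, 16).
  Rescale (divide by 8; multiply by -1 so the first nonzero entry is positive): u = (1, 0, -2).
  ||u|| = √((1)² + (0)² + (-2)²) = √(5) ≈ 2.2361,  v_1 = u/||u|| ≈ (0.4472, 0, -0.8944) (||v_1|| = 1).

λ_1 = 8,  λ_2 = 4,  λ_3 = 3;  v_1 ≈ (0.4472, 0, -0.8944)


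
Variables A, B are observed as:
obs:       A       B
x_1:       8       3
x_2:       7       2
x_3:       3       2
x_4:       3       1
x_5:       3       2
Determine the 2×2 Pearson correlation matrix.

Step 1 — column means:
  mean(A) = (8 + 7 + 3 + 3 + 3) / 5 = 24/5 = 4.8
  mean(B) = (3 + 2 + 2 + 1 + 2) / 5 = 10/5 = 2

Step 2 — sample variances and covariances s[i,j] = (1/(n-1)) · Σ_k (x_{k,i} - mean_i) · (x_{k,j} - mean_j), with n-1 = 4:
  s[A,A] = ((3.2)·(3.2) + (2.2)·(2.2) + (-1.8)·(-1.8) + (-1.8)·(-1.8) + (-1.8)·(-1.8)) / 4 = 24.8/4 = 6.2
  s[A,B] = ((3.2)·(1) + (2.2)·(0) + (-1.8)·(0) + (-1.8)·(-1) + (-1.8)·(0)) / 4 = 5/4 = 1.25
  s[B,B] = ((1)·(1) + (0)·(0) + (0)·(0) + (-1)·(-1) + (0)·(0)) / 4 = 2/4 = 0.5
  Sample standard deviations s_i = √(s[i,i]):
  s(A) = √(6.2) = 2.49
  s(B) = √(0.5) = 0.7071

Step 3 — r_{ij} = s_{ij} / (s_i · s_j):
  r[A,A] = 1 (diagonal).
  r[A,B] = 1.25 / (2.49 · 0.7071) = 1.25 / 1.7607 = 0.71
  r[B,B] = 1 (diagonal).

R is symmetric with unit diagonal. Assembling:

R = [[1, 0.71],
 [0.71, 1]]


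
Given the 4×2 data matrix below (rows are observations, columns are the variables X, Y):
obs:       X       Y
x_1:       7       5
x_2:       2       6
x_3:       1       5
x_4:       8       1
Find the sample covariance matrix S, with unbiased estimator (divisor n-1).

Step 1 — column means:
  mean(X) = (7 + 2 + 1 + 8) / 4 = 18/4 = 4.5
  mean(Y) = (5 + 6 + 5 + 1) / 4 = 17/4 = 4.25

Step 2 — sample covariance S[i,j] = (1/(n-1)) · Σ_k (x_{k,i} - mean_i) · (x_{k,j} - mean_j), with n-1 = 3.
  S[X,X] = ((2.5)·(2.5) + (-2.5)·(-2.5) + (-3.5)·(-3.5) + (3.5)·(3.5)) / 3 = 37/3 = 12.3333
  S[X,Y] = ((2.5)·(0.75) + (-2.5)·(1.75) + (-3.5)·(0.75) + (3.5)·(-3.25)) / 3 = -16.5/3 = -5.5
  S[Y,Y] = ((0.75)·(0.75) + (1.75)·(1.75) + (0.75)·(0.75) + (-3.25)·(-3.25)) / 3 = 14.75/3 = 4.9167

S is symmetric (S[j,i] = S[i,j]). Assembling:

S = [[12.3333, -5.5],
 [-5.5, 4.9167]]


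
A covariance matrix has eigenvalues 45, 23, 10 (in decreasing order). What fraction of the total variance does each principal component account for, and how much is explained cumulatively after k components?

Step 1 — total variance = trace(Sigma) = Σ λ_i = 45 + 23 + 10 = 78.

Step 2 — fraction explained by component i = λ_i / Σ λ:
  PC1: 45/78 = 0.5769
  PC2: 23/78 = 0.2949
  PC3: 10/78 = 0.1282

Step 3 — cumulative fraction after k components = (λ_1 + ... + λ_k) / Σ λ:
  k = 1: 45/78 = 0.5769
  k = 2: (45 + 23)/78 = 68/78 = 0.8718
  k = 3: (45 + 23 + 10)/78 = 78/78 = 1

Summary (fraction, with percent):

explained: PC1 0.5769 (57.69%), PC2 0.2949 (29.49%), PC3 0.1282 (12.82%);  cumulative: 0.5769, 0.8718, 1


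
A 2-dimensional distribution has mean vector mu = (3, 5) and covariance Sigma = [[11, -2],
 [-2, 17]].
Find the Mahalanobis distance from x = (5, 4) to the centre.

Step 1 — centre the observation: (x - mu) = (2, -1).

Step 2 — invert Sigma. det(Sigma) = 11·17 - (-2)² = 183.
  Sigma^{-1} = (1/det) · [[d, -b], [-b, a]] = [[0.0929, 0.0109],
 [0.0109, 0.0601]].

Step 3 — form the quadratic (x - mu)^T · Sigma^{-1} · (x - mu):
  Sigma^{-1} · (x - mu) = (0.1749, -0.0383).
  (x - mu)^T · [Sigma^{-1} · (x - mu)] = (2)·(0.1749) + (-1)·(-0.0383) = 0.388.

Step 4 — take square root: d = √(0.388) ≈ 0.6229.

d(x, mu) = √(0.388) ≈ 0.6229


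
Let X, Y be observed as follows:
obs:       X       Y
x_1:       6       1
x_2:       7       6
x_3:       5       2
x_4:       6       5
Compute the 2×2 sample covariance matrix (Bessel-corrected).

Step 1 — column means:
  mean(X) = (6 + 7 + 5 + 6) / 4 = 24/4 = 6
  mean(Y) = (1 + 6 + 2 + 5) / 4 = 14/4 = 3.5

Step 2 — sample covariance S[i,j] = (1/(n-1)) · Σ_k (x_{k,i} - mean_i) · (x_{k,j} - mean_j), with n-1 = 3.
  S[X,X] = ((0)·(0) + (1)·(1) + (-1)·(-1) + (0)·(0)) / 3 = 2/3 = 0.6667
  S[X,Y] = ((0)·(-2.5) + (1)·(2.5) + (-1)·(-1.5) + (0)·(1.5)) / 3 = 4/3 = 1.3333
  S[Y,Y] = ((-2.5)·(-2.5) + (2.5)·(2.5) + (-1.5)·(-1.5) + (1.5)·(1.5)) / 3 = 17/3 = 5.6667

S is symmetric (S[j,i] = S[i,j]). Assembling:

S = [[0.6667, 1.3333],
 [1.3333, 5.6667]]


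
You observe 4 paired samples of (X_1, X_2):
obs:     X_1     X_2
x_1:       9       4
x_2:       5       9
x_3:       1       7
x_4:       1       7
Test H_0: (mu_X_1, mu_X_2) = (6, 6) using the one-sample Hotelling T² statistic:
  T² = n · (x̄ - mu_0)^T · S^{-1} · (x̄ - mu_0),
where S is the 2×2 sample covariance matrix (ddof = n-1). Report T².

Step 1 — sample mean vector:
  mean(X_1) = (9 + 5 + 1 + 1) / 4 = 16/4 = 4
  mean(X_2) = (4 + 9 + 7 + 7) / 4 = 27/4 = 6.75
  x̄ = (4, 6.75),  deviation x̄ - mu_0 = (4, 6.75) - (6, 6) = (-2, 0.75).

Step 2 — sample covariance matrix, S[i,j] = (1/(n-1)) · Σ_k (x_{k,i} - mean_i) · (x_{k,j} - mean_j), divisor n-1 = 3:
  S[X_1,X_1] = ((5)·(5) + (1)·(1) + (-3)·(-3) + (-3)·(-3)) / 3 = 44/3 = 14.6667
  S[X_1,X_2] = ((5)·(-2.75) + (1)·(2.25) + (-3)·(0.25) + (-3)·(0.25)) / 3 = -13/3 = -4.3333
  S[X_2,X_2] = ((-2.75)·(-2.75) + (2.25)·(2.25) + (0.25)·(0.25) + (0.25)·(0.25)) / 3 = 12.75/3 = 4.25
  S = [[14.6667, -4.3333],
 [-4.3333, 4.25]].

Step 3 — invert S. det(S) = 14.6667·4.25 - (-4.3333)² = 43.5556.
  S^{-1} = (1/det) · [[d, -b], [-b, a]] = [[0.0976, 0.0995],
 [0.0995, 0.3367]].

Step 4 — quadratic form (x̄ - mu_0)^T · S^{-1} · (x̄ - mu_0):
  S^{-1} · (x̄ - mu_0) = (-0.1205, 0.0536),
  (x̄ - mu_0)^T · [...] = (-2)·(-0.1205) + (0.75)·(0.0536) = 0.2812.

Step 5 — scale by n: T² = 4 · 0.2812 = 1.125.

T² ≈ 1.125


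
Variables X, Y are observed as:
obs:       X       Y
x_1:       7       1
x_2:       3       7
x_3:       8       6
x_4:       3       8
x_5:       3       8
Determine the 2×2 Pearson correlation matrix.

Step 1 — column means:
  mean(X) = (7 + 3 + 8 + 3 + 3) / 5 = 24/5 = 4.8
  mean(Y) = (1 + 7 + 6 + 8 + 8) / 5 = 30/5 = 6

Step 2 — sample variances and covariances s[i,j] = (1/(n-1)) · Σ_k (x_{k,i} - mean_i) · (x_{k,j} - mean_j), with n-1 = 4:
  s[X,X] = ((2.2)·(2.2) + (-1.8)·(-1.8) + (3.2)·(3.2) + (-1.8)·(-1.8) + (-1.8)·(-1.8)) / 4 = 24.8/4 = 6.2
  s[X,Y] = ((2.2)·(-5) + (-1.8)·(1) + (3.2)·(0) + (-1.8)·(2) + (-1.8)·(2)) / 4 = -20/4 = -5
  s[Y,Y] = ((-5)·(-5) + (1)·(1) + (0)·(0) + (2)·(2) + (2)·(2)) / 4 = 34/4 = 8.5
  Sample standard deviations s_i = √(s[i,i]):
  s(X) = √(6.2) = 2.49
  s(Y) = √(8.5) = 2.9155

Step 3 — r_{ij} = s_{ij} / (s_i · s_j):
  r[X,X] = 1 (diagonal).
  r[X,Y] = -5 / (2.49 · 2.9155) = -5 / 7.2595 = -0.6888
  r[Y,Y] = 1 (diagonal).

R is symmetric with unit diagonal. Assembling:

R = [[1, -0.6888],
 [-0.6888, 1]]


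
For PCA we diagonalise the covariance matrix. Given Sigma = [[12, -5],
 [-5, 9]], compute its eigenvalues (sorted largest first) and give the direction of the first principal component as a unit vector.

Step 1 — characteristic polynomial of 2×2 Sigma:
  det(Sigma - λI) = λ² - trace · λ + det = 0.
  trace = 12 + 9 = 21, det = 12·9 - (-5)² = 83.
Step 2 — discriminant:
  Δ = trace² - 4·det = 441 - 332 = 109.
Step 3 — eigenvalues:
  λ = (trace ± √Δ)/2 = (21 ± 10.4403)/2,
  λ_1 = 15.7202,  λ_2 = 5.2798.

Step 4 — unit eigenvector for λ_1: solve (Sigma - λ_1 I)v = 0. First row:
  (12 - 15.7202)·v_x + (-5)·v_y = 0, i.e. (-3.7202)·v_x + (-5)·v_y = 0,
  so v ∝ (b, λ_1 - a) = (-5, 3.7202); multiply by -1 so the first entry is positive: u = (5, -3.7202).
  ||u|| = √((5)² + (-3.7202)²) = √(38.8395) ≈ 6.2321,
  v_1 = u/||u|| ≈ (0.8023, -0.5969) (||v_1|| = 1).

λ_1 = 15.7202,  λ_2 = 5.2798;  v_1 ≈ (0.8023, -0.5969)


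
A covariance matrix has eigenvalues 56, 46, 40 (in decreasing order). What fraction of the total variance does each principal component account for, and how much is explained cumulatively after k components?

Step 1 — total variance = trace(Sigma) = Σ λ_i = 56 + 46 + 40 = 142.

Step 2 — fraction explained by component i = λ_i / Σ λ:
  PC1: 56/142 = 0.3944
  PC2: 46/142 = 0.3239
  PC3: 40/142 = 0.2817

Step 3 — cumulative fraction after k components = (λ_1 + ... + λ_k) / Σ λ:
  k = 1: 56/142 = 0.3944
  k = 2: (56 + 46)/142 = 102/142 = 0.7183
  k = 3: (56 + 46 + 40)/142 = 142/142 = 1

Summary (fraction, with percent):

explained: PC1 0.3944 (39.44%), PC2 0.3239 (32.39%), PC3 0.2817 (28.17%);  cumulative: 0.3944, 0.7183, 1


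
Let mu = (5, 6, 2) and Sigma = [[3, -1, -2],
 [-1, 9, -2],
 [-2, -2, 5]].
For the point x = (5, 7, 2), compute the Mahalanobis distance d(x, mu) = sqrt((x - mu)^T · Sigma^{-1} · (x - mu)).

Step 1 — centre the observation: (x - mu) = (0, 1, 0).

Step 2 — invert Sigma (cofactor / det for 3×3, or solve directly):
  Sigma^{-1} = [[0.5541, 0.1216, 0.2703],
 [0.1216, 0.1486, 0.1081],
 [0.2703, 0.1081, 0.3514]].

Step 3 — form the quadratic (x - mu)^T · Sigma^{-1} · (x - mu):
  Sigma^{-1} · (x - mu) = (0.1216, 0.1486, 0.1081).
  (x - mu)^T · [Sigma^{-1} · (x - mu)] = (0)·(0.1216) + (1)·(0.1486) + (0)·(0.1081) = 0.1486.

Step 4 — take square root: d = √(0.1486) ≈ 0.3855.

d(x, mu) = √(0.1486) ≈ 0.3855


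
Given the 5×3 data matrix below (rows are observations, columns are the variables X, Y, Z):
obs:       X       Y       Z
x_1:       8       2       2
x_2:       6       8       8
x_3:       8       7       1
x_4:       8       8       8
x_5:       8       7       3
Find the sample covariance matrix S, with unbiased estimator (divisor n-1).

Step 1 — column means:
  mean(X) = (8 + 6 + 8 + 8 + 8) / 5 = 38/5 = 7.6
  mean(Y) = (2 + 8 + 7 + 8 + 7) / 5 = 32/5 = 6.4
  mean(Z) = (2 + 8 + 1 + 8 + 3) / 5 = 22/5 = 4.4

Step 2 — sample covariance S[i,j] = (1/(n-1)) · Σ_k (x_{k,i} - mean_i) · (x_{k,j} - mean_j), with n-1 = 4.
  S[X,X] = ((0.4)·(0.4) + (-1.6)·(-1.6) + (0.4)·(0.4) + (0.4)·(0.4) + (0.4)·(0.4)) / 4 = 3.2/4 = 0.8
  S[X,Y] = ((0.4)·(-4.4) + (-1.6)·(1.6) + (0.4)·(0.6) + (0.4)·(1.6) + (0.4)·(0.6)) / 4 = -3.2/4 = -0.8
  S[X,Z] = ((0.4)·(-2.4) + (-1.6)·(3.6) + (0.4)·(-3.4) + (0.4)·(3.6) + (0.4)·(-1.4)) / 4 = -7.2/4 = -1.8
  S[Y,Y] = ((-4.4)·(-4.4) + (1.6)·(1.6) + (0.6)·(0.6) + (1.6)·(1.6) + (0.6)·(0.6)) / 4 = 25.2/4 = 6.3
  S[Y,Z] = ((-4.4)·(-2.4) + (1.6)·(3.6) + (0.6)·(-3.4) + (1.6)·(3.6) + (0.6)·(-1.4)) / 4 = 19.2/4 = 4.8
  S[Z,Z] = ((-2.4)·(-2.4) + (3.6)·(3.6) + (-3.4)·(-3.4) + (3.6)·(3.6) + (-1.4)·(-1.4)) / 4 = 45.2/4 = 11.3

S is symmetric (S[j,i] = S[i,j]). Assembling:

S = [[0.8, -0.8, -1.8],
 [-0.8, 6.3, 4.8],
 [-1.8, 4.8, 11.3]]


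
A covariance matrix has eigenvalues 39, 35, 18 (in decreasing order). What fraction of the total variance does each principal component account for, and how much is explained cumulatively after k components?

Step 1 — total variance = trace(Sigma) = Σ λ_i = 39 + 35 + 18 = 92.

Step 2 — fraction explained by component i = λ_i / Σ λ:
  PC1: 39/92 = 0.4239
  PC2: 35/92 = 0.3804
  PC3: 18/92 = 0.1957

Step 3 — cumulative fraction after k components = (λ_1 + ... + λ_k) / Σ λ:
  k = 1: 39/92 = 0.4239
  k = 2: (39 + 35)/92 = 74/92 = 0.8043
  k = 3: (39 + 35 + 18)/92 = 92/92 = 1

Summary (fraction, with percent):

explained: PC1 0.4239 (42.39%), PC2 0.3804 (38.04%), PC3 0.1957 (19.57%);  cumulative: 0.4239, 0.8043, 1


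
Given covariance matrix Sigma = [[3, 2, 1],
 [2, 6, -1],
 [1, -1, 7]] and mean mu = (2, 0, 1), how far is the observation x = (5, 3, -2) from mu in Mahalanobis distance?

Step 1 — centre the observation: (x - mu) = (3, 3, -3).

Step 2 — invert Sigma (cofactor / det for 3×3, or solve directly):
  Sigma^{-1} = [[0.4824, -0.1765, -0.0941],
 [-0.1765, 0.2353, 0.0588],
 [-0.0941, 0.0588, 0.1647]].

Step 3 — form the quadratic (x - mu)^T · Sigma^{-1} · (x - mu):
  Sigma^{-1} · (x - mu) = (1.2, 0, -0.6).
  (x - mu)^T · [Sigma^{-1} · (x - mu)] = (3)·(1.2) + (3)·(0) + (-3)·(-0.6) = 5.4.

Step 4 — take square root: d = √(5.4) ≈ 2.3238.

d(x, mu) = √(5.4) ≈ 2.3238


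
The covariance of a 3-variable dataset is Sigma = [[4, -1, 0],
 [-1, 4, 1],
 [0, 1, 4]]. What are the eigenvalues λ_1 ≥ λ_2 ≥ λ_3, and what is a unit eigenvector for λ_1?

Step 1 — characteristic polynomial p(λ) = det(λI - Sigma) = λ³ - tr·λ² + c_1·λ - det, where tr = trace, c_1 = sum of the principal 2×2 minors, det = det(Sigma):
  tr = 4 + 4 + 4 = 12,
  c_1 = (4·4 - (-1)²) + (4·4 - (0)²) + (4·4 - (1)²) = 15 + 16 + 15 = 46,
  det = 4·(4·4 - (1)²) - (-1)·((-1)·4 - (1)·(0)) + (0)·((-1)·(1) - 4·(0)) = 4·(15) - (-1)·(-4) + (0)·(-1) = 56.
  So p(λ) = λ³ - 12λ² + 46λ - 56.
Step 2 — look for an integer root (rational root theorem: any rational root is an integer divisor of 56). Testing λ = 4:
  p(4) = 64 - 192 + 184 - 56 = 0  ✓
  Dividing out (λ - 4): p(λ) = (λ - 4)(λ² - 8λ + 14).
Step 3 — remaining eigenvalues from the quadratic λ² - 8λ + 14 = 0:
  Δ = 8² - 4·14 = 64 - 56 = 8,  λ = (8 ± √8)/2 = (8 ± 2.8284)/2 ≈ 5.4142 or 2.5858.
  Sorted: λ_1 = 5.4142,  λ_2 = 4,  λ_3 = 2.5858  (check: sum = 12 = tr ✓).

Step 4 — unit eigenvector for λ_1 ≈ 5.4142: v spans the null space of (Sigma - λ_1 I), whose rows are
  r_1 = (-1.4142, -1, 0),  r_2 = (-1, -1.4142, 1),  r_3 = (0, 1, -1.4142).
  v is orthogonal to every row, so take v ∝ r_1 × r_2 = ((-1)·(1) - (0)·(-1.4142), (0)·(-1) - (-1.4142)·(1), (-1.4142)·(-1.4142) - (-1)·(-1)) ≈ (-1, 1.4142, 1).
  Rescale (multiply by -1 so the first nonzero entry is positive): u = (1, -1.4142, -1).
  ||u|| = √((1)² + (-1.4142)² + (-1)²) = √(4) ≈ 2,  v_1 = u/||u|| ≈ (0.5, -0.7071, -0.5) (||v_1|| = 1).

λ_1 = 5.4142,  λ_2 = 4,  λ_3 = 2.5858;  v_1 ≈ (0.5, -0.7071, -0.5)


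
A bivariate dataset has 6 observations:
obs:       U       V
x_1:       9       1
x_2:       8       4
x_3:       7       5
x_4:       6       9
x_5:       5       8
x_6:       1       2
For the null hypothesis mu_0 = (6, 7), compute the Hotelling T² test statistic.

Step 1 — sample mean vector:
  mean(U) = (9 + 8 + 7 + 6 + 5 + 1) / 6 = 36/6 = 6
  mean(V) = (1 + 4 + 5 + 9 + 8 + 2) / 6 = 29/6 = 4.8333
  x̄ = (6, 4.8333),  deviation x̄ - mu_0 = (6, 4.8333) - (6, 7) = (0, -2.1667).

Step 2 — sample covariance matrix, S[i,j] = (1/(n-1)) · Σ_k (x_{k,i} - mean_i) · (x_{k,j} - mean_j), divisor n-1 = 5:
  S[U,U] = ((3)·(3) + (2)·(2) + (1)·(1) + (0)·(0) + (-1)·(-1) + (-5)·(-5)) / 5 = 40/5 = 8
  S[U,V] = ((3)·(-3.8333) + (2)·(-0.8333) + (1)·(0.1667) + (0)·(4.1667) + (-1)·(3.1667) + (-5)·(-2.8333)) / 5 = -2/5 = -0.4
  S[V,V] = ((-3.8333)·(-3.8333) + (-0.8333)·(-0.8333) + (0.1667)·(0.1667) + (4.1667)·(4.1667) + (3.1667)·(3.1667) + (-2.8333)·(-2.8333)) / 5 = 50.8333/5 = 10.1667
  S = [[8, -0.4],
 [-0.4, 10.1667]].

Step 3 — invert S. det(S) = 8·10.1667 - (-0.4)² = 81.1733.
  S^{-1} = (1/det) · [[d, -b], [-b, a]] = [[0.1252, 0.0049],
 [0.0049, 0.0986]].

Step 4 — quadratic form (x̄ - mu_0)^T · S^{-1} · (x̄ - mu_0):
  S^{-1} · (x̄ - mu_0) = (-0.0107, -0.2135),
  (x̄ - mu_0)^T · [...] = (0)·(-0.0107) + (-2.1667)·(-0.2135) = 0.4627.

Step 5 — scale by n: T² = 6 · 0.4627 = 2.776.

T² ≈ 2.776


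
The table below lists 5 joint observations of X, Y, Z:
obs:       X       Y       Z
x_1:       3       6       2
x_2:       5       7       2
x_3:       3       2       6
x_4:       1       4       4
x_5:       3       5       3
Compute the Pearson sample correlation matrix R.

Step 1 — column means:
  mean(X) = (3 + 5 + 3 + 1 + 3) / 5 = 15/5 = 3
  mean(Y) = (6 + 7 + 2 + 4 + 5) / 5 = 24/5 = 4.8
  mean(Z) = (2 + 2 + 6 + 4 + 3) / 5 = 17/5 = 3.4

Step 2 — sample variances and covariances s[i,j] = (1/(n-1)) · Σ_k (x_{k,i} - mean_i) · (x_{k,j} - mean_j), with n-1 = 4:
  s[X,X] = ((0)·(0) + (2)·(2) + (0)·(0) + (-2)·(-2) + (0)·(0)) / 4 = 8/4 = 2
  s[X,Y] = ((0)·(1.2) + (2)·(2.2) + (0)·(-2.8) + (-2)·(-0.8) + (0)·(0.2)) / 4 = 6/4 = 1.5
  s[X,Z] = ((0)·(-1.4) + (2)·(-1.4) + (0)·(2.6) + (-2)·(0.6) + (0)·(-0.4)) / 4 = -4/4 = -1
  s[Y,Y] = ((1.2)·(1.2) + (2.2)·(2.2) + (-2.8)·(-2.8) + (-0.8)·(-0.8) + (0.2)·(0.2)) / 4 = 14.8/4 = 3.7
  s[Y,Z] = ((1.2)·(-1.4) + (2.2)·(-1.4) + (-2.8)·(2.6) + (-0.8)·(0.6) + (0.2)·(-0.4)) / 4 = -12.6/4 = -3.15
  s[Z,Z] = ((-1.4)·(-1.4) + (-1.4)·(-1.4) + (2.6)·(2.6) + (0.6)·(0.6) + (-0.4)·(-0.4)) / 4 = 11.2/4 = 2.8
  Sample standard deviations s_i = √(s[i,i]):
  s(X) = √(2) = 1.4142
  s(Y) = √(3.7) = 1.9235
  s(Z) = √(2.8) = 1.6733

Step 3 — r_{ij} = s_{ij} / (s_i · s_j):
  r[X,X] = 1 (diagonal).
  r[X,Y] = 1.5 / (1.4142 · 1.9235) = 1.5 / 2.7203 = 0.5514
  r[X,Z] = -1 / (1.4142 · 1.6733) = -1 / 2.3664 = -0.4226
  r[Y,Y] = 1 (diagonal).
  r[Y,Z] = -3.15 / (1.9235 · 1.6733) = -3.15 / 3.2187 = -0.9787
  r[Z,Z] = 1 (diagonal).

R is symmetric with unit diagonal. Assembling:

R = [[1, 0.5514, -0.4226],
 [0.5514, 1, -0.9787],
 [-0.4226, -0.9787, 1]]


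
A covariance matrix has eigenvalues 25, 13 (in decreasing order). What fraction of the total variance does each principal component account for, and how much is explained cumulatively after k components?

Step 1 — total variance = trace(Sigma) = Σ λ_i = 25 + 13 = 38.

Step 2 — fraction explained by component i = λ_i / Σ λ:
  PC1: 25/38 = 0.6579
  PC2: 13/38 = 0.3421

Step 3 — cumulative fraction after k components = (λ_1 + ... + λ_k) / Σ λ:
  k = 1: 25/38 = 0.6579
  k = 2: (25 + 13)/38 = 38/38 = 1

Summary (fraction, with percent):

explained: PC1 0.6579 (65.79%), PC2 0.3421 (34.21%);  cumulative: 0.6579, 1


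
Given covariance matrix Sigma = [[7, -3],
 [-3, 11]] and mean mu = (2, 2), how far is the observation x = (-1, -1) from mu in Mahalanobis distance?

Step 1 — centre the observation: (x - mu) = (-3, -3).

Step 2 — invert Sigma. det(Sigma) = 7·11 - (-3)² = 68.
  Sigma^{-1} = (1/det) · [[d, -b], [-b, a]] = [[0.1618, 0.0441],
 [0.0441, 0.1029]].

Step 3 — form the quadratic (x - mu)^T · Sigma^{-1} · (x - mu):
  Sigma^{-1} · (x - mu) = (-0.6176, -0.4412).
  (x - mu)^T · [Sigma^{-1} · (x - mu)] = (-3)·(-0.6176) + (-3)·(-0.4412) = 3.1765.

Step 4 — take square root: d = √(3.1765) ≈ 1.7823.

d(x, mu) = √(3.1765) ≈ 1.7823


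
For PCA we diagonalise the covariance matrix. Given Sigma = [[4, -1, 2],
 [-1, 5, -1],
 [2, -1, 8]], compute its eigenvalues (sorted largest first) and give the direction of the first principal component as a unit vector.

Step 1 — characteristic polynomial p(λ) = det(λI - Sigma) = λ³ - tr·λ² + c_1·λ - det, where tr = trace, c_1 = sum of the principal 2×2 minors, det = det(Sigma):
  tr = 4 + 5 + 8 = 17,
  c_1 = (4·5 - (-1)²) + (4·8 - (2)²) + (5·8 - (-1)²) = 19 + 28 + 39 = 86,
  det = 4·(5·8 - (-1)²) - (-1)·((-1)·8 - (-1)·(2)) + (2)·((-1)·(-1) - 5·(2)) = 4·(39) - (-1)·(-6) + (2)·(-9) = 132.
  So p(λ) = λ³ - 17λ² + 86λ - 132.
Step 2 — look for an integer root (rational root theorem: any rational root is an integer divisor of 132). Testing λ = 3:
  p(3) = 27 - 153 + 258 - 132 = 0  ✓
  Dividing out (λ - 3): p(λ) = (λ - 3)(λ² - 14λ + 44).
Step 3 — remaining eigenvalues from the quadratic λ² - 14λ + 44 = 0:
  Δ = 14² - 4·44 = 196 - 176 = 20,  λ = (14 ± √20)/2 = (14 ± 4.4721)/2 ≈ 9.2361 or 4.7639.
  Sorted: λ_1 = 9.2361,  λ_2 = 4.7639,  λ_3 = 3  (check: sum = 17 = tr ✓).

Step 4 — unit eigenvector for λ_1 ≈ 9.2361: v spans the null space of (Sigma - λ_1 I), whose rows are
  r_1 = (-5.2361, -1, 2),  r_2 = (-1, -4.2361, -1),  r_3 = (2, -1, -1.2361).
  v is orthogonal to every row, so take v ∝ r_1 × r_2 = ((-1)·(-1) - (2)·(-4.2361), (2)·(-1) - (-5.2361)·(-1), (-5.2361)·(-4.2361) - (-1)·(-1)) ≈ (9.4721, -7.2361, 21.1803).
  Let u = (9.4721, -7.2361, 21.1803).
  ||u|| = √((9.4721)² + (-7.2361)² + (21.1803)²) = √(590.6888) ≈ 24.3041,  v_1 = u/||u|| ≈ (0.3897, -0.2977, 0.8715) (||v_1|| = 1).

λ_1 = 9.2361,  λ_2 = 4.7639,  λ_3 = 3;  v_1 ≈ (0.3897, -0.2977, 0.8715)


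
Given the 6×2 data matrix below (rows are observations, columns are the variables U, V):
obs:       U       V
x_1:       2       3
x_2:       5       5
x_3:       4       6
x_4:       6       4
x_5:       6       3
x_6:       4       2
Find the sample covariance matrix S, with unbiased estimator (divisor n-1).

Step 1 — column means:
  mean(U) = (2 + 5 + 4 + 6 + 6 + 4) / 6 = 27/6 = 4.5
  mean(V) = (3 + 5 + 6 + 4 + 3 + 2) / 6 = 23/6 = 3.8333

Step 2 — sample covariance S[i,j] = (1/(n-1)) · Σ_k (x_{k,i} - mean_i) · (x_{k,j} - mean_j), with n-1 = 5.
  S[U,U] = ((-2.5)·(-2.5) + (0.5)·(0.5) + (-0.5)·(-0.5) + (1.5)·(1.5) + (1.5)·(1.5) + (-0.5)·(-0.5)) / 5 = 11.5/5 = 2.3
  S[U,V] = ((-2.5)·(-0.8333) + (0.5)·(1.1667) + (-0.5)·(2.1667) + (1.5)·(0.1667) + (1.5)·(-0.8333) + (-0.5)·(-1.8333)) / 5 = 1.5/5 = 0.3
  S[V,V] = ((-0.8333)·(-0.8333) + (1.1667)·(1.1667) + (2.1667)·(2.1667) + (0.1667)·(0.1667) + (-0.8333)·(-0.8333) + (-1.8333)·(-1.8333)) / 5 = 10.8333/5 = 2.1667

S is symmetric (S[j,i] = S[i,j]). Assembling:

S = [[2.3, 0.3],
 [0.3, 2.1667]]


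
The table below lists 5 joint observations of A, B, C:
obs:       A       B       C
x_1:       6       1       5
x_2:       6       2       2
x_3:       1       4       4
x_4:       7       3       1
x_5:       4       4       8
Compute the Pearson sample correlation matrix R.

Step 1 — column means:
  mean(A) = (6 + 6 + 1 + 7 + 4) / 5 = 24/5 = 4.8
  mean(B) = (1 + 2 + 4 + 3 + 4) / 5 = 14/5 = 2.8
  mean(C) = (5 + 2 + 4 + 1 + 8) / 5 = 20/5 = 4

Step 2 — sample variances and covariances s[i,j] = (1/(n-1)) · Σ_k (x_{k,i} - mean_i) · (x_{k,j} - mean_j), with n-1 = 4:
  s[A,A] = ((1.2)·(1.2) + (1.2)·(1.2) + (-3.8)·(-3.8) + (2.2)·(2.2) + (-0.8)·(-0.8)) / 4 = 22.8/4 = 5.7
  s[A,B] = ((1.2)·(-1.8) + (1.2)·(-0.8) + (-3.8)·(1.2) + (2.2)·(0.2) + (-0.8)·(1.2)) / 4 = -8.2/4 = -2.05
  s[A,C] = ((1.2)·(1) + (1.2)·(-2) + (-3.8)·(0) + (2.2)·(-3) + (-0.8)·(4)) / 4 = -11/4 = -2.75
  s[B,B] = ((-1.8)·(-1.8) + (-0.8)·(-0.8) + (1.2)·(1.2) + (0.2)·(0.2) + (1.2)·(1.2)) / 4 = 6.8/4 = 1.7
  s[B,C] = ((-1.8)·(1) + (-0.8)·(-2) + (1.2)·(0) + (0.2)·(-3) + (1.2)·(4)) / 4 = 4/4 = 1
  s[C,C] = ((1)·(1) + (-2)·(-2) + (0)·(0) + (-3)·(-3) + (4)·(4)) / 4 = 30/4 = 7.5
  Sample standard deviations s_i = √(s[i,i]):
  s(A) = √(5.7) = 2.3875
  s(B) = √(1.7) = 1.3038
  s(C) = √(7.5) = 2.7386

Step 3 — r_{ij} = s_{ij} / (s_i · s_j):
  r[A,A] = 1 (diagonal).
  r[A,B] = -2.05 / (2.3875 · 1.3038) = -2.05 / 3.1129 = -0.6586
  r[A,C] = -2.75 / (2.3875 · 2.7386) = -2.75 / 6.5383 = -0.4206
  r[B,B] = 1 (diagonal).
  r[B,C] = 1 / (1.3038 · 2.7386) = 1 / 3.5707 = 0.2801
  r[C,C] = 1 (diagonal).

R is symmetric with unit diagonal. Assembling:

R = [[1, -0.6586, -0.4206],
 [-0.6586, 1, 0.2801],
 [-0.4206, 0.2801, 1]]
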